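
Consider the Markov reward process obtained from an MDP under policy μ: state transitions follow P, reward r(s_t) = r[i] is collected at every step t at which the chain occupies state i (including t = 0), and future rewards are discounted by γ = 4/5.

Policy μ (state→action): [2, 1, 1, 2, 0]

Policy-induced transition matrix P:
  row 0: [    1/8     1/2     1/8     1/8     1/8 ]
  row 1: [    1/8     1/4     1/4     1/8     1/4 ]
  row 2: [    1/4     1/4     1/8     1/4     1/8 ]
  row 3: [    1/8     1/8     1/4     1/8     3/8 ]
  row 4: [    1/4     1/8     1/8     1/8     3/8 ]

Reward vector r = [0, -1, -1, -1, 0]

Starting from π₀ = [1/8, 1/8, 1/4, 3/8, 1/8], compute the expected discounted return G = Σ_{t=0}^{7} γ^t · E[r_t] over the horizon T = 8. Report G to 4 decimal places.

G = -2.5309

t=0: π = [0.1250, 0.1250, 0.2500, 0.3750, 0.1250], E[r] = -0.7500, γ^t·E[r] = -0.750000, running G = -0.750000
t=1: π = [0.1719, 0.2188, 0.1875, 0.1563, 0.2656], E[r] = -0.5625, γ^t·E[r] = -0.450000, running G = -1.200000
t=2: π = [0.1816, 0.2402, 0.1719, 0.1484, 0.2578], E[r] = -0.5605, γ^t·E[r] = -0.358750, running G = -1.558750
t=3: π = [0.1787, 0.2446, 0.1736, 0.1465, 0.2566], E[r] = -0.5647, γ^t·E[r] = -0.289125, running G = -1.847875
t=4: π = [0.1788, 0.2443, 0.1739, 0.1467, 0.2563], E[r] = -0.5649, γ^t·E[r] = -0.231375, running G = -2.079250
t=5: π = [0.1788, 0.2443, 0.1739, 0.1467, 0.2563], E[r] = -0.5649, γ^t·E[r] = -0.185114, running G = -2.264364
t=6: π = [0.1788, 0.2443, 0.1739, 0.1467, 0.2563], E[r] = -0.5649, γ^t·E[r] = -0.148093, running G = -2.412457
t=7: π = [0.1788, 0.2443, 0.1739, 0.1467, 0.2563], E[r] = -0.5649, γ^t·E[r] = -0.118474, running G = -2.530931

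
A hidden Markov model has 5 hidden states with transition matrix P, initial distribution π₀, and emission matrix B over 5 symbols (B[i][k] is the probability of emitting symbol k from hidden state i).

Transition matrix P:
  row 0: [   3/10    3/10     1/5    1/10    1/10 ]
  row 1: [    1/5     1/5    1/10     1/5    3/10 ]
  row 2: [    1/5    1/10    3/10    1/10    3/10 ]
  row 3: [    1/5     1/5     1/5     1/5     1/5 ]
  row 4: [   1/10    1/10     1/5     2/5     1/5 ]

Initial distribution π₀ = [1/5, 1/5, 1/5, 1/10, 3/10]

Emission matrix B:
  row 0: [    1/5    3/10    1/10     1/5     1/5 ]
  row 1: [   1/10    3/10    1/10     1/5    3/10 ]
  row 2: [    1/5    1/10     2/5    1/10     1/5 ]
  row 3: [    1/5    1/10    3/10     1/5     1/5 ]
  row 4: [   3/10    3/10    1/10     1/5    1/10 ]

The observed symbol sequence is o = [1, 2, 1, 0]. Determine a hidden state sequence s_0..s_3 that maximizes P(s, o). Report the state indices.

t=0: δ = [6.000e-02, 6.000e-02, 2.000e-02, 1.000e-02, 9.000e-02]  (obs o_0=1)
t=1: δ = [1.800e-03, 1.800e-03, 7.200e-03, 1.080e-02, 1.800e-03]  ψ = [0, 0, 4, 4, 1]  (obs o_1=2)
t=2: δ = [6.480e-04, 6.480e-04, 2.160e-04, 2.160e-04, 6.480e-04]  ψ = [3, 3, 2, 3, 2]  (obs o_2=1)
t=3: δ = [3.888e-05, 1.944e-05, 2.592e-05, 5.184e-05, 5.832e-05]  ψ = [0, 0, 0, 4, 1]  (obs o_3=0)
backtrack: best end state = 4; path = [4, 3, 1, 4]

path = [4, 3, 1, 4]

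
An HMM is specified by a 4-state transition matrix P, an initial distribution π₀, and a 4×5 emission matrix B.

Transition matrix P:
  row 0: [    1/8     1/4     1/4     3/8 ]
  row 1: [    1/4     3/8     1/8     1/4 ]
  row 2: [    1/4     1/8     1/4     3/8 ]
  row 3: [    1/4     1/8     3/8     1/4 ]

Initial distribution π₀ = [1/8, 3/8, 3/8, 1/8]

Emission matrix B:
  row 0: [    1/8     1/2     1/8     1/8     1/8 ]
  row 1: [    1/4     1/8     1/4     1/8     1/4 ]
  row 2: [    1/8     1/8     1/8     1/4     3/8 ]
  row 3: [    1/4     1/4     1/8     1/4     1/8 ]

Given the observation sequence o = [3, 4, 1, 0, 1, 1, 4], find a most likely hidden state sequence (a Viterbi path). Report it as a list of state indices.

t=0: δ = [1.562e-02, 4.688e-02, 9.375e-02, 3.125e-02]  (obs o_0=3)
t=1: δ = [2.930e-03, 4.395e-03, 8.789e-03, 4.395e-03]  ψ = [2, 1, 2, 2]  (obs o_1=4)
t=2: δ = [1.099e-03, 2.060e-04, 2.747e-04, 8.240e-04]  ψ = [2, 1, 2, 2]  (obs o_2=1)
t=3: δ = [2.575e-05, 6.866e-05, 3.862e-05, 1.030e-04]  ψ = [3, 0, 3, 0]  (obs o_3=0)
t=4: δ = [1.287e-05, 3.219e-06, 4.828e-06, 6.437e-06]  ψ = [3, 1, 3, 3]  (obs o_4=1)
t=5: δ = [8.047e-07, 4.023e-07, 4.023e-07, 1.207e-06]  ψ = [0, 0, 0, 0]  (obs o_5=1)
t=6: δ = [3.772e-08, 5.029e-08, 1.697e-07, 3.772e-08]  ψ = [3, 0, 3, 0]  (obs o_6=4)
backtrack: best end state = 2; path = [2, 2, 0, 3, 0, 3, 2]

path = [2, 2, 0, 3, 0, 3, 2]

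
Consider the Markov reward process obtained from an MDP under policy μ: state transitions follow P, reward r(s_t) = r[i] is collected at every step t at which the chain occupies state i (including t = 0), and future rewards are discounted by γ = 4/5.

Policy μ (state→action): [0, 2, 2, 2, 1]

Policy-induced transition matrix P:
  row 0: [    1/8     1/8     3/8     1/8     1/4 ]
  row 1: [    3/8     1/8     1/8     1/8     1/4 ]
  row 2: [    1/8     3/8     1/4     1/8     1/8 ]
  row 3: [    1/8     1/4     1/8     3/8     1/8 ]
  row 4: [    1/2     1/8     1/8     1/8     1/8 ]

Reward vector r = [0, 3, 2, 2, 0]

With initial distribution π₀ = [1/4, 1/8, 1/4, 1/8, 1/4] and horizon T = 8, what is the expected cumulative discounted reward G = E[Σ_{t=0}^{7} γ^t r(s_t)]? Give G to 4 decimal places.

t=0: π = [0.2500, 0.1250, 0.2500, 0.1250, 0.2500], E[r] = 1.1250, γ^t·E[r] = 1.125000, running G = 1.125000
t=1: π = [0.2500, 0.2031, 0.2188, 0.1563, 0.1719], E[r] = 1.3594, γ^t·E[r] = 1.087500, running G = 2.212500
t=2: π = [0.2402, 0.1992, 0.2148, 0.1641, 0.1816], E[r] = 1.3555, γ^t·E[r] = 0.867500, running G = 3.080000
t=3: π = [0.2429, 0.1992, 0.2119, 0.1660, 0.1799], E[r] = 1.3535, γ^t·E[r] = 0.693000, running G = 3.773000
t=4: π = [0.2423, 0.1987, 0.2122, 0.1665, 0.1803], E[r] = 1.3536, γ^t·E[r] = 0.554450, running G = 4.327450
t=5: π = [0.2423, 0.1989, 0.2121, 0.1666, 0.1801], E[r] = 1.3540, γ^t·E[r] = 0.443695, running G = 4.771145
t=6: π = [0.2423, 0.1989, 0.2121, 0.1667, 0.1801], E[r] = 1.3540, γ^t·E[r] = 0.354953, running G = 5.126098
t=7: π = [0.2423, 0.1989, 0.2121, 0.1667, 0.1801], E[r] = 1.3540, γ^t·E[r] = 0.283963, running G = 5.410060

G = 5.4101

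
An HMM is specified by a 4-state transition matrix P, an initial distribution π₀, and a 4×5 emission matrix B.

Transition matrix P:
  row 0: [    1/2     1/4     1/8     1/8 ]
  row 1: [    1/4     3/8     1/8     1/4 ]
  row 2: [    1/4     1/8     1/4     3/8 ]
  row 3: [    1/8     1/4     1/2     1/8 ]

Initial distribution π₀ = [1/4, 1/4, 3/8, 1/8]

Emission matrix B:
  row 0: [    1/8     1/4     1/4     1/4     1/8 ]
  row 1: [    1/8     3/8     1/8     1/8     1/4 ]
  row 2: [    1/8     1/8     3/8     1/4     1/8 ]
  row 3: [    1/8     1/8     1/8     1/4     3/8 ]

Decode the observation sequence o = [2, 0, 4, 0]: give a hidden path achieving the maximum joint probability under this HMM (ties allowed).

path = [2, 2, 3, 2]

t=0: δ = [6.250e-02, 3.125e-02, 1.406e-01, 1.562e-02]  (obs o_0=2)
t=1: δ = [4.395e-03, 2.197e-03, 4.395e-03, 6.592e-03]  ψ = [2, 2, 2, 2]  (obs o_1=0)
t=2: δ = [2.747e-04, 4.120e-04, 4.120e-04, 6.180e-04]  ψ = [0, 3, 3, 2]  (obs o_2=4)
t=3: δ = [1.717e-05, 1.931e-05, 3.862e-05, 1.931e-05]  ψ = [0, 1, 3, 2]  (obs o_3=0)
backtrack: best end state = 2; path = [2, 2, 3, 2]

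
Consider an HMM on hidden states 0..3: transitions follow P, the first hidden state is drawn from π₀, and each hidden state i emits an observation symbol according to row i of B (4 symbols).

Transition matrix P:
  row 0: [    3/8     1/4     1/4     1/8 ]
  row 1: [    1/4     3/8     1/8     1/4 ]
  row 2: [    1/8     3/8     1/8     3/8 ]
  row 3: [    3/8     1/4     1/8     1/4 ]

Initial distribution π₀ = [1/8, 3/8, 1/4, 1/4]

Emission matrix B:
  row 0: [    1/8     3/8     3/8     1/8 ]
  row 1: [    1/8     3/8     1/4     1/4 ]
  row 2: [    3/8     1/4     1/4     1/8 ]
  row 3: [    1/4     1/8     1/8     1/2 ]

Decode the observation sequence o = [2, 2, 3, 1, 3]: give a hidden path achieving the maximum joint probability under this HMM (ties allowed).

t=0: δ = [4.688e-02, 9.375e-02, 6.250e-02, 3.125e-02]  (obs o_0=2)
t=1: δ = [8.789e-03, 8.789e-03, 2.930e-03, 2.930e-03]  ψ = [1, 1, 0, 1]  (obs o_1=2)
t=2: δ = [4.120e-04, 8.240e-04, 2.747e-04, 1.099e-03]  ψ = [0, 1, 0, 1]  (obs o_2=3)
t=3: δ = [1.545e-04, 1.159e-04, 3.433e-05, 3.433e-05]  ψ = [3, 1, 3, 3]  (obs o_3=1)
t=4: δ = [7.242e-06, 1.086e-05, 4.828e-06, 1.448e-05]  ψ = [0, 1, 0, 1]  (obs o_4=3)
backtrack: best end state = 3; path = [1, 1, 1, 1, 3]

path = [1, 1, 1, 1, 3]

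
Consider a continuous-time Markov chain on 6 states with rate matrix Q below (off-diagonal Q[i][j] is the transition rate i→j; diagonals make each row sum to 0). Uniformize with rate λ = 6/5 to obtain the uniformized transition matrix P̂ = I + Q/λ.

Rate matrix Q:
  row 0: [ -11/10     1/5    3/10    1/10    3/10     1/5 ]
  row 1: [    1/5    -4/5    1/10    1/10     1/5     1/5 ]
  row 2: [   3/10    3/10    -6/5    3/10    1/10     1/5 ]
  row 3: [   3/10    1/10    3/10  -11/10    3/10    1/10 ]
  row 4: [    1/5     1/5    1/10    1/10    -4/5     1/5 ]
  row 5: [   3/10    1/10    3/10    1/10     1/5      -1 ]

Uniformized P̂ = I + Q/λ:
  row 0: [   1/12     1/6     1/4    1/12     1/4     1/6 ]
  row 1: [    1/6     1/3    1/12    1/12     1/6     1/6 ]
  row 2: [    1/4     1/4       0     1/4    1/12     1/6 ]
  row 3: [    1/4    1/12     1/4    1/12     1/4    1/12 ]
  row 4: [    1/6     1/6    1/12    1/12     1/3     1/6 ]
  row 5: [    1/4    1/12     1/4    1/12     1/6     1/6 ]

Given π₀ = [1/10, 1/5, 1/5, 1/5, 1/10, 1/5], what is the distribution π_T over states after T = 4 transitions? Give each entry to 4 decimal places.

π = [0.1855, 0.1880, 0.1465, 0.1076, 0.2147, 0.1576]

t=0: π = [0.1000, 0.2000, 0.2000, 0.2000, 0.1000, 0.2000]
t=1: π = [0.2083, 0.1833, 0.1500, 0.1167, 0.1917, 0.1500]
t=2: π = [0.1840, 0.1875, 0.1500, 0.1083, 0.2132, 0.1569]
t=3: π = [0.1859, 0.1883, 0.1457, 0.1083, 0.2141, 0.1576]
t=4: π = [0.1855, 0.1880, 0.1465, 0.1076, 0.2147, 0.1576]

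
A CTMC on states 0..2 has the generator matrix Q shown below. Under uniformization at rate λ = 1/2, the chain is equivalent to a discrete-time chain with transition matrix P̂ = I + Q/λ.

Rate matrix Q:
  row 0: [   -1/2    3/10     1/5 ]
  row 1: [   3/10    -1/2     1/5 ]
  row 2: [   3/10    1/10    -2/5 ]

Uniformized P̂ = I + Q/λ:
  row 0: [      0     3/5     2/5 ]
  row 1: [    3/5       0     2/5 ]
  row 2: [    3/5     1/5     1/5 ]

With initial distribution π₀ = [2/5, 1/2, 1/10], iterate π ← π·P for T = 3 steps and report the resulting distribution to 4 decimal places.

t=0: π = [0.4000, 0.5000, 0.1000]
t=1: π = [0.3600, 0.2600, 0.3800]
t=2: π = [0.3840, 0.2920, 0.3240]
t=3: π = [0.3696, 0.2952, 0.3352]

π = [0.3696, 0.2952, 0.3352]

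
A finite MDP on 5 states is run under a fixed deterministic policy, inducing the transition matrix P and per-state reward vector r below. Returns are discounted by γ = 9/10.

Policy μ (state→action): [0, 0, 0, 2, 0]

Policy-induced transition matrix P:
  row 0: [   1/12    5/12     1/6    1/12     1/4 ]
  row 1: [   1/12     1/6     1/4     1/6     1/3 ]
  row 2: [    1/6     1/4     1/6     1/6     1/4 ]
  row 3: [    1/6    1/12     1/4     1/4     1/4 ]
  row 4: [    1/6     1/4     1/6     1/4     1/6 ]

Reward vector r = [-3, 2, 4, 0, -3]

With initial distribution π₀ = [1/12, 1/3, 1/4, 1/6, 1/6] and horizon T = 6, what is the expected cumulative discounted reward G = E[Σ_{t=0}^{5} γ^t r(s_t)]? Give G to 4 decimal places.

t=0: π = [0.0833, 0.3333, 0.2500, 0.1667, 0.1667], E[r] = 0.9167, γ^t·E[r] = 0.916667, running G = 0.916667
t=1: π = [0.1319, 0.2083, 0.2083, 0.1875, 0.2639], E[r] = 0.0625, γ^t·E[r] = 0.056250, running G = 0.972917
t=2: π = [0.1383, 0.2234, 0.1997, 0.1933, 0.2454], E[r] = 0.0943, γ^t·E[r] = 0.076406, running G = 1.049323
t=3: π = [0.1365, 0.2222, 0.2014, 0.1917, 0.2482], E[r] = 0.0959, γ^t·E[r] = 0.069926, running G = 1.119249
t=4: π = [0.1368, 0.2223, 0.2012, 0.1919, 0.2478], E[r] = 0.0954, γ^t·E[r] = 0.062583, running G = 1.181831
t=5: π = [0.1367, 0.2223, 0.2012, 0.1919, 0.2479], E[r] = 0.0955, γ^t·E[r] = 0.056366, running G = 1.238198

G = 1.2382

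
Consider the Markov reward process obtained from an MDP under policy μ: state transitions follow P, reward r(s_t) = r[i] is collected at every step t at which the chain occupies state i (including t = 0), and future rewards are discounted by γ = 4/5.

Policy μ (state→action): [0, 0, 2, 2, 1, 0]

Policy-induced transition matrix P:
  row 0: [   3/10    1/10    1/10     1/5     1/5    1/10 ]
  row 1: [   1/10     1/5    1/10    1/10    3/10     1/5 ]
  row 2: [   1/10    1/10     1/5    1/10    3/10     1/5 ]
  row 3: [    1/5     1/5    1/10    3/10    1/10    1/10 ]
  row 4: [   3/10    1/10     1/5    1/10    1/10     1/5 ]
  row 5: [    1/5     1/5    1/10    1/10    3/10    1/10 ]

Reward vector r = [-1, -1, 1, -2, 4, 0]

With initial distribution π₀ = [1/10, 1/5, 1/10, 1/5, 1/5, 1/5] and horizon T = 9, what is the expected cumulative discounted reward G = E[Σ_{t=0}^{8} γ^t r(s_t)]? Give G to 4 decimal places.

G = 1.2120

t=0: π = [0.1000, 0.2000, 0.1000, 0.2000, 0.2000, 0.2000], E[r] = 0.2000, γ^t·E[r] = 0.200000, running G = 0.200000
t=1: π = [0.2000, 0.1600, 0.1300, 0.1500, 0.2100, 0.1500], E[r] = 0.3100, γ^t·E[r] = 0.248000, running G = 0.448000
t=2: π = [0.2120, 0.1460, 0.1340, 0.1500, 0.2080, 0.1500], E[r] = 0.3080, γ^t·E[r] = 0.197120, running G = 0.645120
t=3: π = [0.2140, 0.1446, 0.1342, 0.1512, 0.2072, 0.1488], E[r] = 0.3020, γ^t·E[r] = 0.154624, running G = 0.799744
t=4: π = [0.2142, 0.1445, 0.1341, 0.1516, 0.2069, 0.1486], E[r] = 0.2998, γ^t·E[r] = 0.122814, running G = 0.922558
t=5: π = [0.2143, 0.1445, 0.1341, 0.1518, 0.2069, 0.1486], E[r] = 0.2993, γ^t·E[r] = 0.098085, running G = 1.020644
t=6: π = [0.2143, 0.1445, 0.1341, 0.1518, 0.2069, 0.1485], E[r] = 0.2992, γ^t·E[r] = 0.078438, running G = 1.099082
t=7: π = [0.2143, 0.1445, 0.1341, 0.1518, 0.2068, 0.1485], E[r] = 0.2992, γ^t·E[r] = 0.062746, running G = 1.161828
t=8: π = [0.2143, 0.1445, 0.1341, 0.1518, 0.2068, 0.1485], E[r] = 0.2992, γ^t·E[r] = 0.050196, running G = 1.212024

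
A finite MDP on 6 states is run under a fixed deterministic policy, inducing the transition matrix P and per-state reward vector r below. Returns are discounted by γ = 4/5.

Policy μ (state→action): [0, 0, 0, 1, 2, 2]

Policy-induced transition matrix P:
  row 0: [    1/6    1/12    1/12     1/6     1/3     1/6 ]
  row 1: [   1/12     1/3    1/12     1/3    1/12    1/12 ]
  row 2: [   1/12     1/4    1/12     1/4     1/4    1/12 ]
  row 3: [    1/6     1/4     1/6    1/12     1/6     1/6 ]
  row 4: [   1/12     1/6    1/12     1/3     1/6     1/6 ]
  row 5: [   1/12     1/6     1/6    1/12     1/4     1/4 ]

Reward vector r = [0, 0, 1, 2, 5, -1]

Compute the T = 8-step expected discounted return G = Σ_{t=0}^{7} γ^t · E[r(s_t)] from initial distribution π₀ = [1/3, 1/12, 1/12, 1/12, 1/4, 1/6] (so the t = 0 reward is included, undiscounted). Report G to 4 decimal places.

G = 5.7267

t=0: π = [0.3333, 0.0833, 0.0833, 0.0833, 0.2500, 0.1667], E[r] = 1.3333, γ^t·E[r] = 1.333333, running G = 1.333333
t=1: π = [0.1181, 0.1667, 0.1042, 0.2083, 0.2361, 0.1667], E[r] = 1.5347, γ^t·E[r] = 1.227778, running G = 2.561111
t=2: π = [0.1105, 0.2106, 0.1146, 0.2112, 0.1950, 0.1580], E[r] = 1.3542, γ^t·E[r] = 0.866667, running G = 3.427778
t=3: π = [0.1101, 0.2197, 0.1141, 0.2131, 0.1902, 0.1527], E[r] = 1.3387, γ^t·E[r] = 0.685432, running G = 4.113210
t=4: π = [0.1103, 0.2214, 0.1138, 0.2140, 0.1890, 0.1516], E[r] = 1.3350, γ^t·E[r] = 0.546830, running G = 4.660040
t=5: π = [0.1104, 0.2217, 0.1138, 0.2141, 0.1887, 0.1514], E[r] = 1.3341, γ^t·E[r] = 0.437172, running G = 5.097211
t=6: π = [0.1104, 0.2217, 0.1138, 0.2141, 0.1887, 0.1513], E[r] = 1.3341, γ^t·E[r] = 0.349719, running G = 5.446930
t=7: π = [0.1104, 0.2217, 0.1138, 0.2141, 0.1887, 0.1513], E[r] = 1.3340, γ^t·E[r] = 0.279770, running G = 5.726700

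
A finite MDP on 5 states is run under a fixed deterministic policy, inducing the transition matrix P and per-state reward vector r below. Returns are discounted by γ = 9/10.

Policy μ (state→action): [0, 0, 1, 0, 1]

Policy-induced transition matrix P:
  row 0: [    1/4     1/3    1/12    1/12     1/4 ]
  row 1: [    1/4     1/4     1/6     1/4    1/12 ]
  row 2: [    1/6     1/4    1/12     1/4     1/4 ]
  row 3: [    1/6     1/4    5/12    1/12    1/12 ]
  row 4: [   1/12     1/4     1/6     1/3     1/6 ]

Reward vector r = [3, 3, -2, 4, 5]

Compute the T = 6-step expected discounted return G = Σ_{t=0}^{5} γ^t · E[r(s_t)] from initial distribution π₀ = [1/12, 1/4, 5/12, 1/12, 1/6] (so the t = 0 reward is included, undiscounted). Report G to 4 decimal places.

G = 11.0752

t=0: π = [0.0833, 0.2500, 0.4167, 0.0833, 0.1667], E[r] = 1.3333, γ^t·E[r] = 1.333333, running G = 1.333333
t=1: π = [0.1806, 0.2569, 0.1458, 0.2361, 0.1806], E[r] = 2.8681, γ^t·E[r] = 2.581250, running G = 3.914583
t=2: π = [0.1881, 0.2650, 0.1985, 0.1956, 0.1528], E[r] = 2.5087, γ^t·E[r] = 2.032031, running G = 5.946615
t=3: π = [0.1917, 0.2657, 0.1834, 0.1988, 0.1605], E[r] = 2.6030, γ^t·E[r] = 1.897594, running G = 7.844208
t=4: π = [0.1914, 0.2660, 0.1851, 0.1983, 0.1592], E[r] = 2.5912, γ^t·E[r] = 1.700075, running G = 9.544283
t=5: π = [0.1915, 0.2660, 0.1849, 0.1983, 0.1594], E[r] = 2.5927, γ^t·E[r] = 1.530967, running G = 11.075249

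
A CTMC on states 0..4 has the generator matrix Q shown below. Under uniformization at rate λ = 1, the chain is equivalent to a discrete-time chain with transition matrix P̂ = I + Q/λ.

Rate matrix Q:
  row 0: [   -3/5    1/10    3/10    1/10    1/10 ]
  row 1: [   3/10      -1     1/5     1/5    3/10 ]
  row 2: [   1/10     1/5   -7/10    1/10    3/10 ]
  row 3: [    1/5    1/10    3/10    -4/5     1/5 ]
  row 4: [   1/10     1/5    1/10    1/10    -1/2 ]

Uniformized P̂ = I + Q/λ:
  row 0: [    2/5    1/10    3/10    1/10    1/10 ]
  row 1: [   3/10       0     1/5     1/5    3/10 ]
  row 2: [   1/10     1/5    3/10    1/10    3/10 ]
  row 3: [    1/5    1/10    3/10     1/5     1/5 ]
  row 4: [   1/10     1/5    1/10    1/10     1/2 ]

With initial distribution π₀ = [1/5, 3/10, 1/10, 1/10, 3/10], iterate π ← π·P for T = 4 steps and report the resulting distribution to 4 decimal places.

π = [0.2011, 0.1394, 0.2247, 0.1265, 0.3083]

t=0: π = [0.2000, 0.3000, 0.1000, 0.1000, 0.3000]
t=1: π = [0.2300, 0.1100, 0.2100, 0.1400, 0.3100]
t=2: π = [0.2050, 0.1410, 0.2270, 0.1250, 0.3020]
t=3: π = [0.2022, 0.1388, 0.2255, 0.1266, 0.3069]
t=4: π = [0.2011, 0.1394, 0.2247, 0.1265, 0.3083]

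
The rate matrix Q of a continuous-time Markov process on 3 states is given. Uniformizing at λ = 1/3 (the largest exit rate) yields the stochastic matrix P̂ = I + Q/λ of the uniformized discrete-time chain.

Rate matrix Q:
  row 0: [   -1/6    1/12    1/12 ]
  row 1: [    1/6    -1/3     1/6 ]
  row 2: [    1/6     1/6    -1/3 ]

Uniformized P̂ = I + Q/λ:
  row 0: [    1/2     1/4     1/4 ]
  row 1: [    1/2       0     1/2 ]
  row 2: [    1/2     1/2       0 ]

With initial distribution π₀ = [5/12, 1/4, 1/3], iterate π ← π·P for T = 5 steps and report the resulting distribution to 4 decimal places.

π = [0.5000, 0.2513, 0.2487]

t=0: π = [0.4167, 0.2500, 0.3333]
t=1: π = [0.5000, 0.2708, 0.2292]
t=2: π = [0.5000, 0.2396, 0.2604]
t=3: π = [0.5000, 0.2552, 0.2448]
t=4: π = [0.5000, 0.2474, 0.2526]
t=5: π = [0.5000, 0.2513, 0.2487]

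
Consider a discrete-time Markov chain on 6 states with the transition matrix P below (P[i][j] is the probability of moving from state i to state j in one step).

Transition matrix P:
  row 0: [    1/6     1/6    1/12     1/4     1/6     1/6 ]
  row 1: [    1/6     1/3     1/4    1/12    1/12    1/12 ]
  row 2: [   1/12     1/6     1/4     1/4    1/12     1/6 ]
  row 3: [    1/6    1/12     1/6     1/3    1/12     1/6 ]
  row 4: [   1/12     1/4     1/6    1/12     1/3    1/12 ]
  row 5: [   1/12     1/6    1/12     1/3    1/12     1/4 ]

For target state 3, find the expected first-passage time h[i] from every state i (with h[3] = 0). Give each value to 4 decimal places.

First-step conditioning: h[3] = 0; for i ≠ 3, h[i] = 1 + Σ_k P[i][k]·h[k].
  h[0] = 1 + 1/6·h[0] + 1/6·h[1] + 1/12·h[2] + 1/6·h[4] + 1/6·h[5]
  h[1] = 1 + 1/6·h[0] + 1/3·h[1] + 1/4·h[2] + 1/12·h[4] + 1/12·h[5]
  h[2] = 1 + 1/12·h[0] + 1/6·h[1] + 1/4·h[2] + 1/12·h[4] + 1/6·h[5]
  h[4] = 1 + 1/12·h[0] + 1/4·h[1] + 1/6·h[2] + 1/3·h[4] + 1/12·h[5]
  h[5] = 1 + 1/12·h[0] + 1/6·h[1] + 1/12·h[2] + 1/12·h[4] + 1/4·h[5]
Solving the 5×5 linear system over states ≠ 3 gives exactly h = [1936/391, 2292/391, 1892/391, 0, 2376/391, 1720/391] (h[3] = 0 is the target).

h = [4.9514, 5.8619, 4.8389, 0.0000, 6.0767, 4.3990]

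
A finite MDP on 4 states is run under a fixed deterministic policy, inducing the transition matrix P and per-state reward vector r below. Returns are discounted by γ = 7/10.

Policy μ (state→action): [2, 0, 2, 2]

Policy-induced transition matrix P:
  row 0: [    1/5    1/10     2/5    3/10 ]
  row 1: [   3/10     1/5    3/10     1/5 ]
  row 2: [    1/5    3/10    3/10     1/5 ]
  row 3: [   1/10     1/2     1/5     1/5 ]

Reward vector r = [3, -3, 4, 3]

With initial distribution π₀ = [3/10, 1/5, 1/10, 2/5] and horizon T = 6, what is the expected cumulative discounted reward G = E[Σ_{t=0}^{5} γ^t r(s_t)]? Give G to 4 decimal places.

t=0: π = [0.3000, 0.2000, 0.1000, 0.4000], E[r] = 1.9000, γ^t·E[r] = 1.900000, running G = 1.900000
t=1: π = [0.1800, 0.3000, 0.2900, 0.2300], E[r] = 1.4900, γ^t·E[r] = 1.043000, running G = 2.943000
t=2: π = [0.2070, 0.2800, 0.2950, 0.2180], E[r] = 1.6150, γ^t·E[r] = 0.791350, running G = 3.734350
t=3: π = [0.2062, 0.2742, 0.2989, 0.2207], E[r] = 1.6537, γ^t·E[r] = 0.567219, running G = 4.301569
t=4: π = [0.2054, 0.2755, 0.2986, 0.2206], E[r] = 1.6457, γ^t·E[r] = 0.395125, running G = 4.696694
t=5: π = [0.2055, 0.2755, 0.2985, 0.2205], E[r] = 1.6454, γ^t·E[r] = 0.276549, running G = 4.973243

G = 4.9732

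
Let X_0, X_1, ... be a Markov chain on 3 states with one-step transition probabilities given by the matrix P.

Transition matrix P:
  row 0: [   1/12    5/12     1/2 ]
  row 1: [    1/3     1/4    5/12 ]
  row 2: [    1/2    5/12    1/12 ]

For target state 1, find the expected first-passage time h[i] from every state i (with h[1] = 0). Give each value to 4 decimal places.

First-step conditioning: h[1] = 0; for i ≠ 1, h[i] = 1 + Σ_k P[i][k]·h[k].
  h[0] = 1 + 1/12·h[0] + 1/2·h[2]
  h[2] = 1 + 1/2·h[0] + 1/12·h[2]
Solving the 2×2 linear system over states ≠ 1 gives exactly h = [12/5, 0, 12/5] (h[1] = 0 is the target).

h = [2.4000, 0.0000, 2.4000]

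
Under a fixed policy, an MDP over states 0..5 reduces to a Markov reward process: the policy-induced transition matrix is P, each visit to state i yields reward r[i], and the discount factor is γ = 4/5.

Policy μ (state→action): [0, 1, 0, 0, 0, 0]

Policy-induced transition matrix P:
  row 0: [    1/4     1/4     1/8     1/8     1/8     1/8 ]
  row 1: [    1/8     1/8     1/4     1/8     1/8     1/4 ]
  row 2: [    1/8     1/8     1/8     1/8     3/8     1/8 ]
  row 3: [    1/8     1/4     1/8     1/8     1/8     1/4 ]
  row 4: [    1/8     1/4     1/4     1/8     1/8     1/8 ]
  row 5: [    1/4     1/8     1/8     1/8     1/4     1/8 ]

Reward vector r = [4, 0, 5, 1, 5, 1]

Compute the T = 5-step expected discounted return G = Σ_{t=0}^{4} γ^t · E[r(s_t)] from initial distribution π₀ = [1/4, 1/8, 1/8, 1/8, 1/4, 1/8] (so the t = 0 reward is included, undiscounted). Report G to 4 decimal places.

t=0: π = [0.2500, 0.1250, 0.1250, 0.1250, 0.2500, 0.1250], E[r] = 3.1250, γ^t·E[r] = 3.125000, running G = 3.125000
t=1: π = [0.1719, 0.2031, 0.1719, 0.1250, 0.1719, 0.1563], E[r] = 2.6875, γ^t·E[r] = 2.150000, running G = 5.275000
t=2: π = [0.1660, 0.1836, 0.1719, 0.1250, 0.1875, 0.1660], E[r] = 2.7520, γ^t·E[r] = 1.761250, running G = 7.036250
t=3: π = [0.1665, 0.1848, 0.1714, 0.1250, 0.1887, 0.1636], E[r] = 2.7551, γ^t·E[r] = 1.410625, running G = 8.446875
t=4: π = [0.1663, 0.1850, 0.1717, 0.1250, 0.1883, 0.1637], E[r] = 2.7537, γ^t·E[r] = 1.127913, running G = 9.574788

G = 9.5748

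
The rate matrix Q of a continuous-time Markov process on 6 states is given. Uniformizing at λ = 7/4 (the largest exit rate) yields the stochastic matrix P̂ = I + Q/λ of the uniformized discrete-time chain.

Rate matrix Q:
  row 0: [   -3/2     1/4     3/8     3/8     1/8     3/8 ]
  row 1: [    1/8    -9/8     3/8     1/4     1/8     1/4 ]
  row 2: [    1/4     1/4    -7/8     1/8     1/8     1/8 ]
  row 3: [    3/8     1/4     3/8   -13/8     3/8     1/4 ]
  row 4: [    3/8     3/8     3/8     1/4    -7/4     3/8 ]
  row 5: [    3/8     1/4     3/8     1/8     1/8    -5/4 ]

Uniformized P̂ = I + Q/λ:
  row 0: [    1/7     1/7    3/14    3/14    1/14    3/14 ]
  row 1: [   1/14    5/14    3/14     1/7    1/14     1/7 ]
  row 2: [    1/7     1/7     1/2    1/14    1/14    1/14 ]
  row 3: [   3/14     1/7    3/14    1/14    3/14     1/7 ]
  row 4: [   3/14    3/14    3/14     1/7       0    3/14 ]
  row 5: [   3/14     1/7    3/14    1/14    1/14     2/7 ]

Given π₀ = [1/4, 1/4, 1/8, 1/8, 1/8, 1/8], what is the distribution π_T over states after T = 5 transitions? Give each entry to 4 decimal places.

π = [0.1548, 0.1893, 0.2997, 0.1129, 0.0817, 0.1616]

t=0: π = [0.2500, 0.2500, 0.1250, 0.1250, 0.1250, 0.1250]
t=1: π = [0.1518, 0.2054, 0.2500, 0.1339, 0.0804, 0.1786]
t=2: π = [0.1563, 0.1926, 0.2857, 0.1135, 0.0848, 0.1671]
t=3: π = [0.1552, 0.1902, 0.2959, 0.1136, 0.0816, 0.1635]
t=4: π = [0.1549, 0.1894, 0.2988, 0.1130, 0.0818, 0.1620]
t=5: π = [0.1548, 0.1893, 0.2997, 0.1129, 0.0817, 0.1616]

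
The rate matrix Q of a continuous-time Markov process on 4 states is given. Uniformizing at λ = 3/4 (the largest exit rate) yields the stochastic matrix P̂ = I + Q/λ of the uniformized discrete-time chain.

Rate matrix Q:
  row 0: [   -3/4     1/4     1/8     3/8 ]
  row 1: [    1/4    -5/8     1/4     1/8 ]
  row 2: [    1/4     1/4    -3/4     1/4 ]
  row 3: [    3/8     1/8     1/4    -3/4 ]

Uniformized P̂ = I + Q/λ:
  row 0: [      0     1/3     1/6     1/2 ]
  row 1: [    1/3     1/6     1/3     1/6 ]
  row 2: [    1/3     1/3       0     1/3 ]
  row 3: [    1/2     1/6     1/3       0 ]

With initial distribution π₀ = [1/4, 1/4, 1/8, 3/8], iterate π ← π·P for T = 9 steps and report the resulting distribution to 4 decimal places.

π = [0.2820, 0.2493, 0.2150, 0.2537]

t=0: π = [0.2500, 0.2500, 0.1250, 0.3750]
t=1: π = [0.3125, 0.2292, 0.2500, 0.2083]
t=2: π = [0.2639, 0.2604, 0.1979, 0.2778]
t=3: π = [0.2917, 0.2436, 0.2234, 0.2413]
t=4: π = [0.2763, 0.2525, 0.2103, 0.2609]
t=5: π = [0.2847, 0.2478, 0.2172, 0.2503]
t=6: π = [0.2802, 0.2503, 0.2135, 0.2560]
t=7: π = [0.2826, 0.2489, 0.2155, 0.2530]
t=8: π = [0.2813, 0.2497, 0.2144, 0.2546]
t=9: π = [0.2820, 0.2493, 0.2150, 0.2537]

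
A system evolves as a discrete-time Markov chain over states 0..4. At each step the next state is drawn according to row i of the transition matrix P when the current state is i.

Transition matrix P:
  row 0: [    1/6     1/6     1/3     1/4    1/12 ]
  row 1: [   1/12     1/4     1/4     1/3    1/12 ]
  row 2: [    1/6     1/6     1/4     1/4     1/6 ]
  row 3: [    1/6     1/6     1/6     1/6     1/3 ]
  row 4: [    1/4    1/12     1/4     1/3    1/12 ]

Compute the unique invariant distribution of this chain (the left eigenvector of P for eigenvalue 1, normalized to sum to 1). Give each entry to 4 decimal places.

π = [0.1668, 0.1666, 0.2425, 0.2565, 0.1677]

Balance equations π_j = Σ_i π_i·P[i][j]:
  π_0 = 1/6·π_0 + 1/12·π_1 + 1/6·π_2 + 1/6·π_3 + 1/4·π_4
  π_1 = 1/6·π_0 + 1/4·π_1 + 1/6·π_2 + 1/6·π_3 + 1/12·π_4
  π_2 = 1/3·π_0 + 1/4·π_1 + 1/4·π_2 + 1/6·π_3 + 1/4·π_4
  π_3 = 1/4·π_0 + 1/3·π_1 + 1/4·π_2 + 1/6·π_3 + 1/3·π_4
  normalize: π_0 + π_1 + π_2 + π_3 + π_4 = 1
Solving the linear system gives exactly π = [920/5517, 919/5517, 446/1839, 1415/5517, 925/5517].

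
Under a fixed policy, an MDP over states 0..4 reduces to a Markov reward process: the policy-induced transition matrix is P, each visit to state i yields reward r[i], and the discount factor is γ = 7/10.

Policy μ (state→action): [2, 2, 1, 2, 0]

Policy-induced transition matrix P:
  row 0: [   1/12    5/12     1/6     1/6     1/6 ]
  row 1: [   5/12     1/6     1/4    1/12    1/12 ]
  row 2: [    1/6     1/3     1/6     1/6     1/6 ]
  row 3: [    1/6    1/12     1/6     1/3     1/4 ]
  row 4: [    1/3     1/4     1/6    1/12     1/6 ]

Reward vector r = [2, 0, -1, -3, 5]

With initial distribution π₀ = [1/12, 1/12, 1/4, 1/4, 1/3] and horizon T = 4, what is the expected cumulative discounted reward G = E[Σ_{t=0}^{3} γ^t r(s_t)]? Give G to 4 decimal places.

t=0: π = [0.0833, 0.0833, 0.2500, 0.2500, 0.3333], E[r] = 0.8333, γ^t·E[r] = 0.833333, running G = 0.833333
t=1: π = [0.2361, 0.2361, 0.1736, 0.1736, 0.1806], E[r] = 0.6806, γ^t·E[r] = 0.476389, running G = 1.309722
t=2: π = [0.2361, 0.2552, 0.1863, 0.1609, 0.1615], E[r] = 0.6105, γ^t·E[r] = 0.299161, running G = 1.608883
t=3: π = [0.2377, 0.2568, 0.1879, 0.1588, 0.1588], E[r] = 0.6052, γ^t·E[r] = 0.207593, running G = 1.816476

G = 1.8165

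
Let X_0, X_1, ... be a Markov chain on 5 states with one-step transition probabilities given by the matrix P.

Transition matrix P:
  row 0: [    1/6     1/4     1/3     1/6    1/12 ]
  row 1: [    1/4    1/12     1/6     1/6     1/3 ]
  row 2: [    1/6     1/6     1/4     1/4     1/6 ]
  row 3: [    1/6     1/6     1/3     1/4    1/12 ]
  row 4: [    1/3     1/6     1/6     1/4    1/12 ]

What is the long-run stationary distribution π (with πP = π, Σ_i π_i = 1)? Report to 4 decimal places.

Balance equations π_j = Σ_i π_i·P[i][j]:
  π_0 = 1/6·π_0 + 1/4·π_1 + 1/6·π_2 + 1/6·π_3 + 1/3·π_4
  π_1 = 1/4·π_0 + 1/12·π_1 + 1/6·π_2 + 1/6·π_3 + 1/6·π_4
  π_2 = 1/3·π_0 + 1/6·π_1 + 1/4·π_2 + 1/3·π_3 + 1/6·π_4
  π_3 = 1/6·π_0 + 1/6·π_1 + 1/4·π_2 + 1/4·π_3 + 1/4·π_4
  normalize: π_0 + π_1 + π_2 + π_3 + π_4 = 1
Solving the linear system gives exactly π = [23/112, 19/112, 29/112, 7/32, 33/224].

π = [0.2054, 0.1696, 0.2589, 0.2188, 0.1473]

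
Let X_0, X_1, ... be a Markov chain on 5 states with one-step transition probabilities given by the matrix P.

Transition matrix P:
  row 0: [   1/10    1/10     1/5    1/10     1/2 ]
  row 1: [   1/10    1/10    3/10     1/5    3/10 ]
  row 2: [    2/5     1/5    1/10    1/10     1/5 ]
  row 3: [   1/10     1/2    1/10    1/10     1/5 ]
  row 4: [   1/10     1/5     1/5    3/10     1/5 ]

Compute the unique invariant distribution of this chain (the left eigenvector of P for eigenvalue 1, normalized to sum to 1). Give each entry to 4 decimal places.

Balance equations π_j = Σ_i π_i·P[i][j]:
  π_0 = 1/10·π_0 + 1/10·π_1 + 2/5·π_2 + 1/10·π_3 + 1/10·π_4
  π_1 = 1/10·π_0 + 1/10·π_1 + 1/5·π_2 + 1/2·π_3 + 1/5·π_4
  π_2 = 1/5·π_0 + 3/10·π_1 + 1/10·π_2 + 1/10·π_3 + 1/5·π_4
  π_3 = 1/10·π_0 + 1/5·π_1 + 1/10·π_2 + 1/10·π_3 + 3/10·π_4
  normalize: π_0 + π_1 + π_2 + π_3 + π_4 = 1
Solving the linear system gives exactly π = [2285/14681, 3163/14681, 2723/14681, 2572/14681, 3938/14681].

π = [0.1556, 0.2154, 0.1855, 0.1752, 0.2682]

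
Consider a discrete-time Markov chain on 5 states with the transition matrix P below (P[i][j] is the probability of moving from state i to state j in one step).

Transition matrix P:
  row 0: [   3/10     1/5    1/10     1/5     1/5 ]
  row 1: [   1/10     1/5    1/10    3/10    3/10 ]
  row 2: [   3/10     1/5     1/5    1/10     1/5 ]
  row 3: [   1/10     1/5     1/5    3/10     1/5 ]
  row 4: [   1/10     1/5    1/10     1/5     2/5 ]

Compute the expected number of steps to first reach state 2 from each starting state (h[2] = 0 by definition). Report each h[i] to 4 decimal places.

First-step conditioning: h[2] = 0; for i ≠ 2, h[i] = 1 + Σ_k P[i][k]·h[k].
  h[0] = 1 + 3/10·h[0] + 1/5·h[1] + 1/5·h[3] + 1/5·h[4]
  h[1] = 1 + 1/10·h[0] + 1/5·h[1] + 3/10·h[3] + 3/10·h[4]
  h[3] = 1 + 1/10·h[0] + 1/5·h[1] + 3/10·h[3] + 1/5·h[4]
  h[4] = 1 + 1/10·h[0] + 1/5·h[1] + 1/5·h[3] + 2/5·h[4]
Solving the 4×4 linear system over states ≠ 2 gives exactly h = [225/28, 445/56, 0, 50/7, 225/28] (h[2] = 0 is the target).

h = [8.0357, 7.9464, 0.0000, 7.1429, 8.0357]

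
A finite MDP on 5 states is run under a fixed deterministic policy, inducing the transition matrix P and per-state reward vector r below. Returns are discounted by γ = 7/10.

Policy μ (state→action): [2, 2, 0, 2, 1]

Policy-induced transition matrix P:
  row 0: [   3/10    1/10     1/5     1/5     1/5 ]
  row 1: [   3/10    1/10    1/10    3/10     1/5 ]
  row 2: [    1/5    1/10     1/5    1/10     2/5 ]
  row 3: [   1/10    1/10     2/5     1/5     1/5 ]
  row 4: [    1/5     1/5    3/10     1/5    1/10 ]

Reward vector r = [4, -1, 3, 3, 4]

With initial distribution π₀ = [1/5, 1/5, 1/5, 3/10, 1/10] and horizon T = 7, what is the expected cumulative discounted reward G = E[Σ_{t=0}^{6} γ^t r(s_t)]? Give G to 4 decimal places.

t=0: π = [0.2000, 0.2000, 0.2000, 0.3000, 0.1000], E[r] = 2.5000, γ^t·E[r] = 2.500000, running G = 2.500000
t=1: π = [0.2100, 0.1100, 0.2500, 0.2000, 0.2300], E[r] = 3.0000, γ^t·E[r] = 2.100000, running G = 4.600000
t=2: π = [0.2120, 0.1230, 0.2520, 0.1860, 0.2270], E[r] = 2.9470, γ^t·E[r] = 1.444030, running G = 6.044030
t=3: π = [0.2149, 0.1227, 0.2476, 0.1871, 0.2277], E[r] = 2.9518, γ^t·E[r] = 1.012467, running G = 7.056497
t=4: π = [0.2151, 0.1228, 0.2479, 0.1875, 0.2268], E[r] = 2.9507, γ^t·E[r] = 0.708468, running G = 7.764965
t=5: π = [0.2150, 0.1227, 0.2479, 0.1875, 0.2269], E[r] = 2.9512, γ^t·E[r] = 0.496015, running G = 8.260980
t=6: π = [0.2150, 0.1227, 0.2479, 0.1875, 0.2269], E[r] = 2.9511, γ^t·E[r] = 0.347200, running G = 8.608180

G = 8.6082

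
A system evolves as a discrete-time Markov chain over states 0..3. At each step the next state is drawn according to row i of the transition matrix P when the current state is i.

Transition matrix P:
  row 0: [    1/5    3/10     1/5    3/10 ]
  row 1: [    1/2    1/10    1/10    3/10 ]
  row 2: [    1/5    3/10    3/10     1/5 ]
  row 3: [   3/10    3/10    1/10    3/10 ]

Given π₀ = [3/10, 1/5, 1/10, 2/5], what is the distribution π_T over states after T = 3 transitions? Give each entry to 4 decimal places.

π = [0.3029, 0.2504, 0.1627, 0.2840]

t=0: π = [0.3000, 0.2000, 0.1000, 0.4000]
t=1: π = [0.3000, 0.2600, 0.1500, 0.2900]
t=2: π = [0.3070, 0.2480, 0.1600, 0.2850]
t=3: π = [0.3029, 0.2504, 0.1627, 0.2840]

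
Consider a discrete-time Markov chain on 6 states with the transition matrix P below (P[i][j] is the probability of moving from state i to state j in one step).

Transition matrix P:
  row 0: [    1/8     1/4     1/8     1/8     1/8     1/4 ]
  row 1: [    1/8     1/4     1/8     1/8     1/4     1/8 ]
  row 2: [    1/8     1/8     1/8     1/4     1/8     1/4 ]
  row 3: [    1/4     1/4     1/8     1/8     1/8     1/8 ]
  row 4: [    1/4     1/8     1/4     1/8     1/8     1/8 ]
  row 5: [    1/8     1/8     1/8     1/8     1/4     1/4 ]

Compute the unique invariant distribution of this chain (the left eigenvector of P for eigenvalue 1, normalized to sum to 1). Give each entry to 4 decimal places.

Balance equations π_j = Σ_i π_i·P[i][j]:
  π_0 = 1/8·π_0 + 1/8·π_1 + 1/8·π_2 + 1/4·π_3 + 1/4·π_4 + 1/8·π_5
  π_1 = 1/4·π_0 + 1/4·π_1 + 1/8·π_2 + 1/4·π_3 + 1/8·π_4 + 1/8·π_5
  π_2 = 1/8·π_0 + 1/8·π_1 + 1/8·π_2 + 1/8·π_3 + 1/4·π_4 + 1/8·π_5
  π_3 = 1/8·π_0 + 1/8·π_1 + 1/4·π_2 + 1/8·π_3 + 1/8·π_4 + 1/8·π_5
  π_4 = 1/8·π_0 + 1/4·π_1 + 1/8·π_2 + 1/8·π_3 + 1/8·π_4 + 1/4·π_5
  normalize: π_0 + π_1 + π_2 + π_3 + π_4 + π_5 = 1
Solving the linear system gives exactly π = [12/73, 17/91, 139/949, 136/949, 163/949, 1244/6643].

π = [0.1644, 0.1868, 0.1465, 0.1433, 0.1718, 0.1873]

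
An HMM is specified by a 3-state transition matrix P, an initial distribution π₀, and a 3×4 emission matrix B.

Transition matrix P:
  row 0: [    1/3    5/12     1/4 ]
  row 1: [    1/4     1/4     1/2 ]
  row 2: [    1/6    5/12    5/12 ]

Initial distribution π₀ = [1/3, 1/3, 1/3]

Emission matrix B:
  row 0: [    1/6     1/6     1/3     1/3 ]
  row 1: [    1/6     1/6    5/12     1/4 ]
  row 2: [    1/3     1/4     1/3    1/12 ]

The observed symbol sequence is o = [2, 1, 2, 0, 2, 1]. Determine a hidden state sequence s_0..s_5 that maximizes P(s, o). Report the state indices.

t=0: δ = [1.111e-01, 1.389e-01, 1.111e-01]  (obs o_0=2)
t=1: δ = [6.173e-03, 7.716e-03, 1.736e-02]  ψ = [0, 0, 1]  (obs o_1=1)
t=2: δ = [9.645e-04, 3.014e-03, 2.411e-03]  ψ = [2, 2, 2]  (obs o_2=2)
t=3: δ = [1.256e-04, 1.674e-04, 5.023e-04]  ψ = [1, 2, 1]  (obs o_3=0)
t=4: δ = [2.791e-05, 8.721e-05, 6.977e-05]  ψ = [2, 2, 2]  (obs o_4=2)
t=5: δ = [3.634e-06, 4.845e-06, 1.090e-05]  ψ = [1, 2, 1]  (obs o_5=1)
backtrack: best end state = 2; path = [1, 2, 1, 2, 1, 2]

path = [1, 2, 1, 2, 1, 2]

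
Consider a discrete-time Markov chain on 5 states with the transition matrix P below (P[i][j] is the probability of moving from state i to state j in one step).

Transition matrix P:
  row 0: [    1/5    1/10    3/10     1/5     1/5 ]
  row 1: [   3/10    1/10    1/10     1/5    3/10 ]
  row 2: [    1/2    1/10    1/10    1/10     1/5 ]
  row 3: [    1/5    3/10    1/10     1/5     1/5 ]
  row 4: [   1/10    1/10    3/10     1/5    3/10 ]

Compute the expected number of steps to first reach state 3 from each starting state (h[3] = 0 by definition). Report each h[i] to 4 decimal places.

h = [5.6604, 5.5660, 6.1321, 0.0000, 5.6604]

First-step conditioning: h[3] = 0; for i ≠ 3, h[i] = 1 + Σ_k P[i][k]·h[k].
  h[0] = 1 + 1/5·h[0] + 1/10·h[1] + 3/10·h[2] + 1/5·h[4]
  h[1] = 1 + 3/10·h[0] + 1/10·h[1] + 1/10·h[2] + 3/10·h[4]
  h[2] = 1 + 1/2·h[0] + 1/10·h[1] + 1/10·h[2] + 1/5·h[4]
  h[4] = 1 + 1/10·h[0] + 1/10·h[1] + 3/10·h[2] + 3/10·h[4]
Solving the 4×4 linear system over states ≠ 3 gives exactly h = [300/53, 295/53, 325/53, 0, 300/53] (h[3] = 0 is the target).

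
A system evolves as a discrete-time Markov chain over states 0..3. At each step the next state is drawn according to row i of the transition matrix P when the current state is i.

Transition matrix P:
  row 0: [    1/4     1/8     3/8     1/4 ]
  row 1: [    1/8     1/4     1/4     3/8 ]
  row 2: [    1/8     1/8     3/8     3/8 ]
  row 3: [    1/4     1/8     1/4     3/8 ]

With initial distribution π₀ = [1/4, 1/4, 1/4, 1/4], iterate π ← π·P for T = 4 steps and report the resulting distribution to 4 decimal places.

π = [0.1930, 0.1429, 0.3132, 0.3509]

t=0: π = [0.2500, 0.2500, 0.2500, 0.2500]
t=1: π = [0.1875, 0.1563, 0.3125, 0.3438]
t=2: π = [0.1914, 0.1445, 0.3125, 0.3516]
t=3: π = [0.1929, 0.1431, 0.3130, 0.3511]
t=4: π = [0.1930, 0.1429, 0.3132, 0.3509]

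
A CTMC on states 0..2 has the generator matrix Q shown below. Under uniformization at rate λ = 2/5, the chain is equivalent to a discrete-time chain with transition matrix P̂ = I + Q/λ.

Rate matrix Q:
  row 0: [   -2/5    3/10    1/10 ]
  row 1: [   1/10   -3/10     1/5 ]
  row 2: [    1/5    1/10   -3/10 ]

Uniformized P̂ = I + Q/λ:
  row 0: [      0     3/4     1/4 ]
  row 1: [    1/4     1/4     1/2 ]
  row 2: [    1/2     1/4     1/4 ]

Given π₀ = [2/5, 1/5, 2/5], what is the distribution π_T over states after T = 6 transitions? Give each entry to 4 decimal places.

π = [0.2693, 0.3848, 0.3459]

t=0: π = [0.4000, 0.2000, 0.4000]
t=1: π = [0.2500, 0.4500, 0.3000]
t=2: π = [0.2625, 0.3750, 0.3625]
t=3: π = [0.2750, 0.3813, 0.3438]
t=4: π = [0.2672, 0.3875, 0.3453]
t=5: π = [0.2695, 0.3836, 0.3469]
t=6: π = [0.2693, 0.3848, 0.3459]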